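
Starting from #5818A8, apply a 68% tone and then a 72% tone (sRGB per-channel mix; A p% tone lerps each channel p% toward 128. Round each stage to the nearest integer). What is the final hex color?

#5818A8 is rgb(88, 24, 168).
Lerp each channel 68% toward 128:
  R: 88 + 0.68×(128−88) = 88 + 27.2 = 115.2 → 115
  G: 24 + 0.68×(128−24) = 24 + 70.72 = 94.72 → 95
  B: 168 − 27.2 = 140.8 → 141
After the tone: rgb(115, 95, 141) = #735F8D.
Per channel, c → c + 0.72(128 − c):
  R: 115 + 0.72×(128−115) = 115 + 9.36 = 124.36 → 124
  G: 95 + 0.72×(128−95) = 95 + 23.76 = 118.76 → 119
  B: 141 + 0.72×(128−141) = 141 − 9.36 = 131.64 → 132
rgb(124, 119, 132) = #7C7784.

#7C7784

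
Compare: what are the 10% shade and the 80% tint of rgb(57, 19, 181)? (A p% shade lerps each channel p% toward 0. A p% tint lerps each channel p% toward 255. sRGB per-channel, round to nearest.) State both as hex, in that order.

10% shade:
  R: 57 − 5.7 = 51.3 → 51
  G: 19 − 1.9 = 17.1 → 17
  B: 181 − 18.1 = 162.9 → 163
  → #3311a3
80% tint:
  R: 57 + 158.4 = 215.4 → 215
  G: 19 + 0.8×(255−19) = 19 + 188.8 = 207.8 → 208
  B: 181 + 0.8×(255−181) = 181 + 59.2 = 240.2 → 240
  → #d7d0f0

#3311a3, #d7d0f0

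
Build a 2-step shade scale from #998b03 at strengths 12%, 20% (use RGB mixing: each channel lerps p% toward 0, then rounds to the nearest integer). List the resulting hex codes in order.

#998b03 is rgb(153, 139, 3).
12%: (153 − 18.36 = 134.64→135, 139 − 16.68 = 122.32→122, 3→3) → #877a03
20%: (153 − 30.6 = 122.4→122, 139 − 27.8 = 111.2→111, 3 − 0.6 = 2.4→2) → #7a6f02

#877a03, #7a6f02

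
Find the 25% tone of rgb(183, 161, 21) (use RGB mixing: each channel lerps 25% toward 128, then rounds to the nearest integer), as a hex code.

Per channel, c → c + 0.25(128 − c):
  R: 183 − 13.75 = 169.25 → 169
  G: 161 + 0.25×(128−161) = 161 − 8.25 = 152.75 → 153
  B: 21 + 0.25×(128−21) = 21 + 26.75 = 47.75 → 48
rgb(169, 153, 48) = #a99930.

#a99930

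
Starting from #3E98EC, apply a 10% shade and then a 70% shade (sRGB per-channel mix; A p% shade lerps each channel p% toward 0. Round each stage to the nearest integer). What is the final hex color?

#112940

#3E98EC is rgb(62, 152, 236).
Per channel, c → c + 0.1(0 − c):
  R: 62 − 6.2 = 55.8 → 56
  G: 152 − 15.2 = 136.8 → 137
  B: 236 + 0.1×(0−236) = 236 − 23.6 = 212.4 → 212
After the shade: rgb(56, 137, 212) = #3889D4.
A 70% shade moves each channel 70% toward 0:
  R: 56 − 39.2 = 16.8 → 17
  G: 137 + 0.7×(0−137) = 137 − 95.9 = 41.1 → 41
  B: 212 − 148.4 = 63.6 → 64
rgb(17, 41, 64) = #112940.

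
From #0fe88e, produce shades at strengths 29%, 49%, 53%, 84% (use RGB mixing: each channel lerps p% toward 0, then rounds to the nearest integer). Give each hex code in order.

#0ba565, #087648, #076d43, #022517

#0fe88e is rgb(15, 232, 142).
29%: (15 − 4.35 = 10.65→11, 232 − 67.28 = 164.72→165, 142 − 41.18 = 100.82→101) → #0ba565
49%: (15 − 7.35 = 7.65→8, 232 − 113.68 = 118.32→118, 142 − 69.58 = 72.42→72) → #087648
53%: (15 − 7.95 = 7.05→7, 232 − 122.96 = 109.04→109, 142 − 75.26 = 66.74→67) → #076d43
84%: (15 − 12.6 = 2.4→2, 232 − 194.88 = 37.12→37, 142 − 119.28 = 22.72→23) → #022517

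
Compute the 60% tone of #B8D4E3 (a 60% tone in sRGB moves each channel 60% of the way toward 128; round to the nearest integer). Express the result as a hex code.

#B8D4E3 is rgb(184, 212, 227).
A 60% tone moves each channel 60% toward 128:
  R: 184 − 33.6 = 150.4 → 150
  G: 212 − 50.4 = 161.6 → 162
  B: 227 − 59.4 = 167.6 → 168
rgb(150, 162, 168) = #96A2A8.

#96A2A8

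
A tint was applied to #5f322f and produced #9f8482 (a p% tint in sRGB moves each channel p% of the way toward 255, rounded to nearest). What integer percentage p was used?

40%

#5f322f is rgb(95, 50, 47); #9f8482 is rgb(159, 132, 130).
On the B channel (widest range): 130 ≈ 47 + (p/100)(255 − 47), so p ≈ 100×(130 − 47)/(255 − 47) = 8300/208 = 39.90.
p = 40 reproduces all three channels after rounding.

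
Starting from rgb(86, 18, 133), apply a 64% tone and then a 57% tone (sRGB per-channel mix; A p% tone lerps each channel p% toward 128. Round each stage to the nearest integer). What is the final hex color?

#7A6F81

A 64% tone moves each channel 64% toward 128:
  R: 86 + 26.88 = 112.88 → 113
  G: 18 + 0.64×(128−18) = 18 + 70.4 = 88.4 → 88
  B: 133 − 3.2 = 129.8 → 130
After the tone: rgb(113, 88, 130) = #715882.
Lerp each channel 57% toward 128:
  R: 113 + 0.57×(128−113) = 113 + 8.55 = 121.55 → 122
  G: 88 + 0.57×(128−88) = 88 + 22.8 = 110.8 → 111
  B: 130 − 1.14 = 128.86 → 129
rgb(122, 111, 129) = #7A6F81.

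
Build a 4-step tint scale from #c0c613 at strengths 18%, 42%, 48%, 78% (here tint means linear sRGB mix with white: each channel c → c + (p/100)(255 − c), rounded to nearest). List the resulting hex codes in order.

#c0c613 is rgb(192, 198, 19).
18%: (192 + 11.34 = 203.34→203, 198 + 10.26 = 208.26→208, 19 + 42.48 = 61.48→61) → #cbd03d
42%: (192 + 26.46 = 218.46→218, 198 + 23.94 = 221.94→222, 19 + 99.12 = 118.12→118) → #dade76
48%: (192 + 30.24 = 222.24→222, 198 + 27.36 = 225.36→225, 19 + 113.28 = 132.28→132) → #dee184
78%: (192 + 49.14 = 241.14→241, 198 + 44.46 = 242.46→242, 19 + 184.08 = 203.08→203) → #f1f2cb

#cbd03d, #dade76, #dee184, #f1f2cb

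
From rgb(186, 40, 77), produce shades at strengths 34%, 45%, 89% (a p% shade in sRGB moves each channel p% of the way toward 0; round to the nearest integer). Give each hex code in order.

34%: (186 − 63.24 = 122.76→123, 40 − 13.6 = 26.4→26, 77 − 26.18 = 50.82→51) → #7b1a33
45%: (186 − 83.7 = 102.3→102, 40 − 18 = 22→22, 77 − 34.65 = 42.35→42) → #66162a
89%: (186 − 165.54 = 20.46→20, 40 − 35.6 = 4.4→4, 77 − 68.53 = 8.47→8) → #140408

#7b1a33, #66162a, #140408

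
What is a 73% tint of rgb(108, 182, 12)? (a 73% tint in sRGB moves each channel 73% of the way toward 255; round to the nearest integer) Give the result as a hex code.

#D7EBBD

Per channel, c → c + 0.73(255 − c):
  R: 108 + 107.31 = 215.31 → 215
  G: 182 + 53.29 = 235.29 → 235
  B: 12 + 177.39 = 189.39 → 189
rgb(215, 235, 189) = #D7EBBD.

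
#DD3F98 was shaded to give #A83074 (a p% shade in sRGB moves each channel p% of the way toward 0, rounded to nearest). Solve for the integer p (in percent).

#DD3F98 is rgb(221, 63, 152); #A83074 is rgb(168, 48, 116).
On the R channel (widest range): 168 ≈ 221 + (p/100)(0 − 221), so p ≈ 100×(168 − 221)/(0 − 221) = -5300/-221 = 23.98.
p = 24 reproduces all three channels after rounding.

24%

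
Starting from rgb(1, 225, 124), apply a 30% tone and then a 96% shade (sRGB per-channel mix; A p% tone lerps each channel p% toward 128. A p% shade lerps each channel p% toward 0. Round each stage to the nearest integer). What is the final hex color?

#020805

Lerp each channel 30% toward 128:
  R: 1 + 38.1 = 39.1 → 39
  G: 225 + 0.3×(128−225) = 225 − 29.1 = 195.9 → 196
  B: 124 + 0.3×(128−124) = 124 + 1.2 = 125.2 → 125
After the tone: rgb(39, 196, 125) = #27C47D.
Lerp each channel 96% toward 0:
  R: 39 − 37.44 = 1.56 → 2
  G: 196 − 188.16 = 7.84 → 8
  B: 125 − 120 = 5 → 5
rgb(2, 8, 5) = #020805.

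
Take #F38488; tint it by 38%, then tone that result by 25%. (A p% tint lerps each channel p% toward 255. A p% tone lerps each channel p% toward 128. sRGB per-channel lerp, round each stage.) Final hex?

#DAA6A8

#F38488 is rgb(243, 132, 136).
Per channel, c → c + 0.38(255 − c):
  R: 243 + 4.56 = 247.56 → 248
  G: 132 + 0.38×(255−132) = 132 + 46.74 = 178.74 → 179
  B: 136 + 0.38×(255−136) = 136 + 45.22 = 181.22 → 181
After the tint: rgb(248, 179, 181) = #F8B3B5.
Per channel, c → c + 0.25(128 − c):
  R: 248 + 0.25×(128−248) = 248 − 30 = 218 → 218
  G: 179 + 0.25×(128−179) = 179 − 12.75 = 166.25 → 166
  B: 181 − 13.25 = 167.75 → 168
rgb(218, 166, 168) = #DAA6A8.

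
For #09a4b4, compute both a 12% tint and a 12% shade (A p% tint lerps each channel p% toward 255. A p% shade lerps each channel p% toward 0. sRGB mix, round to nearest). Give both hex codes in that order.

#09a4b4 is rgb(9, 164, 180).
12% tint:
  R: 9 + 29.52 = 38.52 → 39
  G: 164 + 0.12×(255−164) = 164 + 10.92 = 174.92 → 175
  B: 180 + 9 = 189 → 189
  → #27afbd
12% shade:
  R: 9 + 0.12×(0−9) = 9 − 1.08 = 7.92 → 8
  G: 164 + 0.12×(0−164) = 164 − 19.68 = 144.32 → 144
  B: 180 − 21.6 = 158.4 → 158
  → #08909e

#27afbd, #08909e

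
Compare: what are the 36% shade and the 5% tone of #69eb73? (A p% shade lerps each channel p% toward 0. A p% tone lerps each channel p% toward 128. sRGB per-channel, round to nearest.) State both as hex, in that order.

#69eb73 is rgb(105, 235, 115).
36% shade:
  R: 105 + 0.36×(0−105) = 105 − 37.8 = 67.2 → 67
  G: 235 − 84.6 = 150.4 → 150
  B: 115 + 0.36×(0−115) = 115 − 41.4 = 73.6 → 74
  → #43964a
5% tone:
  R: 105 + 0.05×(128−105) = 105 + 1.15 = 106.15 → 106
  G: 235 + 0.05×(128−235) = 235 − 5.35 = 229.65 → 230
  B: 115 + 0.65 = 115.65 → 116
  → #6ae674

#43964a, #6ae674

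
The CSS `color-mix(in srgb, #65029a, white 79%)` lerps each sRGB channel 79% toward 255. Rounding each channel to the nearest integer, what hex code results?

#dfcaea

#65029a is rgb(101, 2, 154).
Lerp each channel 79% toward 255:
  R: 101 + 0.79×(255−101) = 101 + 121.66 = 222.66 → 223
  G: 2 + 0.79×(255−2) = 2 + 199.87 = 201.87 → 202
  B: 154 + 0.79×(255−154) = 154 + 79.79 = 233.79 → 234
rgb(223, 202, 234) = #dfcaea.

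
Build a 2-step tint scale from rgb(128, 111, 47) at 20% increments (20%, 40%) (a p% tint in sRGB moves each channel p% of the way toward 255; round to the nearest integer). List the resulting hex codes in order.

#998c59, #b3a982

20%: (128 + 25.4 = 153.4→153, 111 + 28.8 = 139.8→140, 47 + 41.6 = 88.6→89) → #998c59
40%: (128 + 50.8 = 178.8→179, 111 + 57.6 = 168.6→169, 47 + 83.2 = 130.2→130) → #b3a982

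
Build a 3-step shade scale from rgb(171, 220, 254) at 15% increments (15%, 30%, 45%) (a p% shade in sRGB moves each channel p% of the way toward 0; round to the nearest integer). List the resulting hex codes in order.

#91bbd8, #789ab2, #5e798c

15%: (171 − 25.65 = 145.35→145, 220 − 33 = 187→187, 254 − 38.1 = 215.9→216) → #91bbd8
30%: (171 − 51.3 = 119.7→120, 220 − 66 = 154→154, 254 − 76.2 = 177.8→178) → #789ab2
45%: (171 − 76.95 = 94.05→94, 220 − 99 = 121→121, 254 − 114.3 = 139.7→140) → #5e798c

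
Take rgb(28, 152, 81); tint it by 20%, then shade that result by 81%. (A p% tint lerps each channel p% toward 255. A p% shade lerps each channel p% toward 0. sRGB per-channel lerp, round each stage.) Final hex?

Lerp each channel 20% toward 255:
  R: 28 + 0.2×(255−28) = 28 + 45.4 = 73.4 → 73
  G: 152 + 0.2×(255−152) = 152 + 20.6 = 172.6 → 173
  B: 81 + 0.2×(255−81) = 81 + 34.8 = 115.8 → 116
After the tint: rgb(73, 173, 116) = #49ad74.
Per channel, c → c + 0.81(0 − c):
  R: 73 + 0.81×(0−73) = 73 − 59.13 = 13.87 → 14
  G: 173 − 140.13 = 32.87 → 33
  B: 116 − 93.96 = 22.04 → 22
rgb(14, 33, 22) = #0e2116.

#0e2116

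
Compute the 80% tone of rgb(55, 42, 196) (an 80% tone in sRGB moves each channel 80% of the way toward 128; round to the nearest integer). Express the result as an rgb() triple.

Per channel, c → c + 0.8(128 − c):
  R: 55 + 0.8×(128−55) = 55 + 58.4 = 113.4 → 113
  G: 42 + 68.8 = 110.8 → 111
  B: 196 + 0.8×(128−196) = 196 − 54.4 = 141.6 → 142

rgb(113, 111, 142)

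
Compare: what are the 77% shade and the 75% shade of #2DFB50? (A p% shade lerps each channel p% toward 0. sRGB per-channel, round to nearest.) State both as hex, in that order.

#0A3A12, #0B3F14

#2DFB50 is rgb(45, 251, 80).
77% shade:
  R: 45 − 34.65 = 10.35 → 10
  G: 251 + 0.77×(0−251) = 251 − 193.27 = 57.73 → 58
  B: 80 + 0.77×(0−80) = 80 − 61.6 = 18.4 → 18
  → #0A3A12
75% shade:
  R: 45 + 0.75×(0−45) = 45 − 33.75 = 11.25 → 11
  G: 251 − 188.25 = 62.75 → 63
  B: 80 + 0.75×(0−80) = 80 − 60 = 20 → 20
  → #0B3F14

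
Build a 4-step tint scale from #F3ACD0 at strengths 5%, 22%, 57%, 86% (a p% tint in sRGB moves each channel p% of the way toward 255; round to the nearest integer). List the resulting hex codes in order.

#F4B0D2, #F6BEDA, #FADBEB, #FDF3F8

#F3ACD0 is rgb(243, 172, 208).
5%: (243 + 0.6 = 243.6→244, 172 + 4.15 = 176.15→176, 208 + 2.35 = 210.35→210) → #F4B0D2
22%: (243 + 2.64 = 245.64→246, 172 + 18.26 = 190.26→190, 208 + 10.34 = 218.34→218) → #F6BEDA
57%: (243 + 6.84 = 249.84→250, 172 + 47.31 = 219.31→219, 208 + 26.79 = 234.79→235) → #FADBEB
86%: (243 + 10.32 = 253.32→253, 172 + 71.38 = 243.38→243, 208 + 40.42 = 248.42→248) → #FDF3F8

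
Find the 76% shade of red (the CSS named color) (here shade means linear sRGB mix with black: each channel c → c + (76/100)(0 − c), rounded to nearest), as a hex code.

#3D0000

CSS red is rgb(255, 0, 0).
Lerp each channel 76% toward 0:
  R: 255 − 193.8 = 61.2 → 61
  G: 0 + 0 = 0 → 0
  B: 0 + 0 = 0 → 0
rgb(61, 0, 0) = #3D0000.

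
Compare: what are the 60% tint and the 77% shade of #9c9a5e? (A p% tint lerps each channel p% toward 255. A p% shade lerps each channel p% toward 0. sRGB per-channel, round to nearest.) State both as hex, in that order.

#d7d7bf, #242316

#9c9a5e is rgb(156, 154, 94).
60% tint:
  R: 156 + 59.4 = 215.4 → 215
  G: 154 + 0.6×(255−154) = 154 + 60.6 = 214.6 → 215
  B: 94 + 96.6 = 190.6 → 191
  → #d7d7bf
77% shade:
  R: 156 + 0.77×(0−156) = 156 − 120.12 = 35.88 → 36
  G: 154 + 0.77×(0−154) = 154 − 118.58 = 35.42 → 35
  B: 94 − 72.38 = 21.62 → 22
  → #242316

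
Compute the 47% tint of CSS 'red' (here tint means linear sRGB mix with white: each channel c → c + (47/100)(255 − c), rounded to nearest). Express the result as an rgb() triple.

rgb(255, 120, 120)

CSS red is rgb(255, 0, 0).
Lerp each channel 47% toward 255:
  R: 255 + 0 = 255 → 255
  G: 0 + 119.85 = 119.85 → 120
  B: 0 + 0.47×(255−0) = 0 + 119.85 = 119.85 → 120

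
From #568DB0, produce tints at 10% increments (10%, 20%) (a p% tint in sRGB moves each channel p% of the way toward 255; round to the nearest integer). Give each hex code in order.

#6798B8, #78A4C0

#568DB0 is rgb(86, 141, 176).
10%: (86 + 16.9 = 102.9→103, 141 + 11.4 = 152.4→152, 176 + 7.9 = 183.9→184) → #6798B8
20%: (86 + 33.8 = 119.8→120, 141 + 22.8 = 163.8→164, 176 + 15.8 = 191.8→192) → #78A4C0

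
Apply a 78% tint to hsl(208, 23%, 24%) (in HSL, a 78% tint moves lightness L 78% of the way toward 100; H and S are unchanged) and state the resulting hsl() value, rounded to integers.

L moves 78% from 24 toward 100: 24 + 59.28 = 83.28 → 83.
H and S are unchanged.

hsl(208, 23%, 83%)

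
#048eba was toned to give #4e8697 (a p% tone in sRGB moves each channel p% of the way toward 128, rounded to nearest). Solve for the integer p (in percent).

#048eba is rgb(4, 142, 186); #4e8697 is rgb(78, 134, 151).
On the R channel (widest range): 78 ≈ 4 + (p/100)(128 − 4), so p ≈ 100×(78 − 4)/(128 − 4) = 7400/124 = 59.68.
p = 60 reproduces all three channels after rounding.

60%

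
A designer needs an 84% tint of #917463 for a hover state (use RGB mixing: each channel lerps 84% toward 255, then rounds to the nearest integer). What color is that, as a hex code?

#EDE9E6

#917463 is rgb(145, 116, 99).
An 84% tint moves each channel 84% toward 255:
  R: 145 + 0.84×(255−145) = 145 + 92.4 = 237.4 → 237
  G: 116 + 0.84×(255−116) = 116 + 116.76 = 232.76 → 233
  B: 99 + 131.04 = 230.04 → 230
rgb(237, 233, 230) = #EDE9E6.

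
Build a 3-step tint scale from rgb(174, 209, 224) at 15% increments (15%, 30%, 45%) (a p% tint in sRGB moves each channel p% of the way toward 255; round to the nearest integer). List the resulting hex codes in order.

15%: (174 + 12.15 = 186.15→186, 209 + 6.9 = 215.9→216, 224 + 4.65 = 228.65→229) → #bad8e5
30%: (174 + 24.3 = 198.3→198, 209 + 13.8 = 222.8→223, 224 + 9.3 = 233.3→233) → #c6dfe9
45%: (174 + 36.45 = 210.45→210, 209 + 20.7 = 229.7→230, 224 + 13.95 = 237.95→238) → #d2e6ee

#bad8e5, #c6dfe9, #d2e6ee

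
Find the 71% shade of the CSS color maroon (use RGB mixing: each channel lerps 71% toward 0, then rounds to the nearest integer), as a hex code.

CSS maroon is rgb(128, 0, 0).
Lerp each channel 71% toward 0:
  R: 128 + 0.71×(0−128) = 128 − 90.88 = 37.12 → 37
  G: 0 + 0.71×(0−0) = 0 + 0 = 0 → 0
  B: 0 + 0 = 0 → 0
rgb(37, 0, 0) = #250000.

#250000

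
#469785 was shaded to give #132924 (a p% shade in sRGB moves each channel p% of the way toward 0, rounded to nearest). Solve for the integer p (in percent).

73%

#469785 is rgb(70, 151, 133); #132924 is rgb(19, 41, 36).
On the G channel (widest range): 41 ≈ 151 + (p/100)(0 − 151), so p ≈ 100×(41 − 151)/(0 − 151) = -11000/-151 = 72.85.
p = 73 reproduces all three channels after rounding.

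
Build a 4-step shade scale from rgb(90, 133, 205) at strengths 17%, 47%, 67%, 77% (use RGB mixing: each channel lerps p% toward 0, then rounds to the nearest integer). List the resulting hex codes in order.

17%: (90 − 15.3 = 74.7→75, 133 − 22.61 = 110.39→110, 205 − 34.85 = 170.15→170) → #4B6EAA
47%: (90 − 42.3 = 47.7→48, 133 − 62.51 = 70.49→70, 205 − 96.35 = 108.65→109) → #30466D
67%: (90 − 60.3 = 29.7→30, 133 − 89.11 = 43.89→44, 205 − 137.35 = 67.65→68) → #1E2C44
77%: (90 − 69.3 = 20.7→21, 133 − 102.41 = 30.59→31, 205 − 157.85 = 47.15→47) → #151F2F

#4B6EAA, #30466D, #1E2C44, #151F2F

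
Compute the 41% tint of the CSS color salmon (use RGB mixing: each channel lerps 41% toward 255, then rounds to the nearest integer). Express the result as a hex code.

CSS salmon is rgb(250, 128, 114).
A 41% tint moves each channel 41% toward 255:
  R: 250 + 0.41×(255−250) = 250 + 2.05 = 252.05 → 252
  G: 128 + 0.41×(255−128) = 128 + 52.07 = 180.07 → 180
  B: 114 + 57.81 = 171.81 → 172
rgb(252, 180, 172) = #fcb4ac.

#fcb4ac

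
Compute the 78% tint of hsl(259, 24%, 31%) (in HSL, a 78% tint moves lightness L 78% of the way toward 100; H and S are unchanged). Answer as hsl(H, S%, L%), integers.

hsl(259, 24%, 85%)

L moves 78% from 31 toward 100: 31 + 53.82 = 84.82 → 85.
H and S are unchanged.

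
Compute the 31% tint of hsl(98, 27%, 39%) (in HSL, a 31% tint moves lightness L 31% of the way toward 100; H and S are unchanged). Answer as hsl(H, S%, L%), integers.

L moves 31% from 39 toward 100: 39 + 18.91 = 57.91 → 58.
H and S are unchanged.

hsl(98, 27%, 58%)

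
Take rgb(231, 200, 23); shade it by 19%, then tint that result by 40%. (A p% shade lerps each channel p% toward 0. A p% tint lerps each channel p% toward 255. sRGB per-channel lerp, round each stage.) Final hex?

#D6C771

Per channel, c → c + 0.19(0 − c):
  R: 231 + 0.19×(0−231) = 231 − 43.89 = 187.11 → 187
  G: 200 + 0.19×(0−200) = 200 − 38 = 162 → 162
  B: 23 − 4.37 = 18.63 → 19
After the shade: rgb(187, 162, 19) = #BBA213.
Lerp each channel 40% toward 255:
  R: 187 + 27.2 = 214.2 → 214
  G: 162 + 37.2 = 199.2 → 199
  B: 19 + 94.4 = 113.4 → 113
rgb(214, 199, 113) = #D6C771.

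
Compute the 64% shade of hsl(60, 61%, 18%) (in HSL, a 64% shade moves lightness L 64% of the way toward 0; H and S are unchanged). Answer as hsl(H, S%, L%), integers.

hsl(60, 61%, 6%)

L moves 64% from 18 toward 0: 18 − 11.52 = 6.48 → 6.
H and S are unchanged.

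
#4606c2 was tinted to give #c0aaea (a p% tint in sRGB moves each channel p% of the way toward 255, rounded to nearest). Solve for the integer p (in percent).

66%

#4606c2 is rgb(70, 6, 194); #c0aaea is rgb(192, 170, 234).
On the G channel (widest range): 170 ≈ 6 + (p/100)(255 − 6), so p ≈ 100×(170 − 6)/(255 − 6) = 16400/249 = 65.86.
p = 66 reproduces all three channels after rounding.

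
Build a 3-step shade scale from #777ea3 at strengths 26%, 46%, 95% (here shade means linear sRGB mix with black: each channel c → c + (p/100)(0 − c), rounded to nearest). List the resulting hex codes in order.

#585d79, #404458, #060608

#777ea3 is rgb(119, 126, 163).
26%: (119 − 30.94 = 88.06→88, 126 − 32.76 = 93.24→93, 163 − 42.38 = 120.62→121) → #585d79
46%: (119 − 54.74 = 64.26→64, 126 − 57.96 = 68.04→68, 163 − 74.98 = 88.02→88) → #404458
95%: (119 − 113.05 = 5.95→6, 126 − 119.7 = 6.3→6, 163 − 154.85 = 8.15→8) → #060608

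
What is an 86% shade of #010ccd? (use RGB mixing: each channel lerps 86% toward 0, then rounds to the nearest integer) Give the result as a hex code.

#00021d

#010ccd is rgb(1, 12, 205).
Per channel, c → c + 0.86(0 − c):
  R: 1 − 0.86 = 0.14 → 0
  G: 12 − 10.32 = 1.68 → 2
  B: 205 + 0.86×(0−205) = 205 − 176.3 = 28.7 → 29
rgb(0, 2, 29) = #00021d.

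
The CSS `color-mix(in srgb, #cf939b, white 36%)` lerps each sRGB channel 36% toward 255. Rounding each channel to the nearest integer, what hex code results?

#e0babf

#cf939b is rgb(207, 147, 155).
A 36% tint moves each channel 36% toward 255:
  R: 207 + 0.36×(255−207) = 207 + 17.28 = 224.28 → 224
  G: 147 + 0.36×(255−147) = 147 + 38.88 = 185.88 → 186
  B: 155 + 0.36×(255−155) = 155 + 36 = 191 → 191
rgb(224, 186, 191) = #e0babf.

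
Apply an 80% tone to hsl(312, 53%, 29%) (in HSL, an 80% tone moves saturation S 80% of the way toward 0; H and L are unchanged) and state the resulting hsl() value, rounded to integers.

hsl(312, 11%, 29%)

S moves 80% from 53 toward 0: 53 − 42.4 = 10.6 → 11.
H and L are unchanged.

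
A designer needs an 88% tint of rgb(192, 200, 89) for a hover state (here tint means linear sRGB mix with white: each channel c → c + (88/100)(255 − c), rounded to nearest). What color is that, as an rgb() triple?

rgb(247, 248, 235)

An 88% tint moves each channel 88% toward 255:
  R: 192 + 55.44 = 247.44 → 247
  G: 200 + 0.88×(255−200) = 200 + 48.4 = 248.4 → 248
  B: 89 + 0.88×(255−89) = 89 + 146.08 = 235.08 → 235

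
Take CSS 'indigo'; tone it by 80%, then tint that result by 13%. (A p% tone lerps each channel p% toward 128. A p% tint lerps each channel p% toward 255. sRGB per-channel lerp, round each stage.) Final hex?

CSS indigo is rgb(75, 0, 130).
Per channel, c → c + 0.8(128 − c):
  R: 75 + 0.8×(128−75) = 75 + 42.4 = 117.4 → 117
  G: 0 + 0.8×(128−0) = 0 + 102.4 = 102.4 → 102
  B: 130 − 1.6 = 128.4 → 128
After the tone: rgb(117, 102, 128) = #756680.
Lerp each channel 13% toward 255:
  R: 117 + 0.13×(255−117) = 117 + 17.94 = 134.94 → 135
  G: 102 + 0.13×(255−102) = 102 + 19.89 = 121.89 → 122
  B: 128 + 0.13×(255−128) = 128 + 16.51 = 144.51 → 145
rgb(135, 122, 145) = #877A91.

#877A91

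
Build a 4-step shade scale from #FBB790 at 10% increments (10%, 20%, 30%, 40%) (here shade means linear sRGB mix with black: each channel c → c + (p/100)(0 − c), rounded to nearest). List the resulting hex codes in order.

#E2A582, #C99273, #B08065, #976E56

#FBB790 is rgb(251, 183, 144).
10%: (251 − 25.1 = 225.9→226, 183 − 18.3 = 164.7→165, 144 − 14.4 = 129.6→130) → #E2A582
20%: (251 − 50.2 = 200.8→201, 183 − 36.6 = 146.4→146, 144 − 28.8 = 115.2→115) → #C99273
30%: (251 − 75.3 = 175.7→176, 183 − 54.9 = 128.1→128, 144 − 43.2 = 100.8→101) → #B08065
40%: (251 − 100.4 = 150.6→151, 183 − 73.2 = 109.8→110, 144 − 57.6 = 86.4→86) → #976E56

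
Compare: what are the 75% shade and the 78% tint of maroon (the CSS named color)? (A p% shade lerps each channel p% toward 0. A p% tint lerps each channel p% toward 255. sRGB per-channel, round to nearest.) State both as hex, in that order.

CSS maroon is rgb(128, 0, 0).
75% shade:
  R: 128 − 96 = 32 → 32
  G: 0 + 0 = 0 → 0
  B: 0 + 0 = 0 → 0
  → #200000
78% tint:
  R: 128 + 0.78×(255−128) = 128 + 99.06 = 227.06 → 227
  G: 0 + 0.78×(255−0) = 0 + 198.9 = 198.9 → 199
  B: 0 + 198.9 = 198.9 → 199
  → #E3C7C7

#200000, #E3C7C7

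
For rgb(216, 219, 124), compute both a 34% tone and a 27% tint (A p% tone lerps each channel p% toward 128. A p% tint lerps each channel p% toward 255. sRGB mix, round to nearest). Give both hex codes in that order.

34% tone:
  R: 216 − 29.92 = 186.08 → 186
  G: 219 + 0.34×(128−219) = 219 − 30.94 = 188.06 → 188
  B: 124 + 0.34×(128−124) = 124 + 1.36 = 125.36 → 125
  → #BABC7D
27% tint:
  R: 216 + 10.53 = 226.53 → 227
  G: 219 + 0.27×(255−219) = 219 + 9.72 = 228.72 → 229
  B: 124 + 0.27×(255−124) = 124 + 35.37 = 159.37 → 159
  → #E3E59F

#BABC7D, #E3E59F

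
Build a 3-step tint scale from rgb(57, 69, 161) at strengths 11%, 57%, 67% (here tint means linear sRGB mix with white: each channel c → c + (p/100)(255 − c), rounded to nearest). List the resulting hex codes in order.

11%: (57 + 21.78 = 78.78→79, 69 + 20.46 = 89.46→89, 161 + 10.34 = 171.34→171) → #4F59AB
57%: (57 + 112.86 = 169.86→170, 69 + 106.02 = 175.02→175, 161 + 53.58 = 214.58→215) → #AAAFD7
67%: (57 + 132.66 = 189.66→190, 69 + 124.62 = 193.62→194, 161 + 62.98 = 223.98→224) → #BEC2E0

#4F59AB, #AAAFD7, #BEC2E0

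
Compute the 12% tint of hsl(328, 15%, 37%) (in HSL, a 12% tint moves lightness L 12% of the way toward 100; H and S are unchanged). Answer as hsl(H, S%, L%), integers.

L moves 12% from 37 toward 100: 37 + 7.56 = 44.56 → 45.
H and S are unchanged.

hsl(328, 15%, 45%)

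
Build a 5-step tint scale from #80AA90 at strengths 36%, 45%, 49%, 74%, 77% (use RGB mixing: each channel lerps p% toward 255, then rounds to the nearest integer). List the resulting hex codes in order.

#AEC9B8, #B9D0C2, #BED4C6, #DEE9E2, #E2EBE5

#80AA90 is rgb(128, 170, 144).
36%: (128 + 45.72 = 173.72→174, 170 + 30.6 = 200.6→201, 144 + 39.96 = 183.96→184) → #AEC9B8
45%: (128 + 57.15 = 185.15→185, 170 + 38.25 = 208.25→208, 144 + 49.95 = 193.95→194) → #B9D0C2
49%: (128 + 62.23 = 190.23→190, 170 + 41.65 = 211.65→212, 144 + 54.39 = 198.39→198) → #BED4C6
74%: (128 + 93.98 = 221.98→222, 170 + 62.9 = 232.9→233, 144 + 82.14 = 226.14→226) → #DEE9E2
77%: (128 + 97.79 = 225.79→226, 170 + 65.45 = 235.45→235, 144 + 85.47 = 229.47→229) → #E2EBE5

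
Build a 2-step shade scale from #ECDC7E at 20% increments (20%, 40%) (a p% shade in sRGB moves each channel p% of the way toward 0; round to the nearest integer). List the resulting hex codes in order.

#ECDC7E is rgb(236, 220, 126).
20%: (236 − 47.2 = 188.8→189, 220 − 44 = 176→176, 126 − 25.2 = 100.8→101) → #BDB065
40%: (236 − 94.4 = 141.6→142, 220 − 88 = 132→132, 126 − 50.4 = 75.6→76) → #8E844C

#BDB065, #8E844C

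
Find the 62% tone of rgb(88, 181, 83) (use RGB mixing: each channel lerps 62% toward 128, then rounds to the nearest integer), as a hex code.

A 62% tone moves each channel 62% toward 128:
  R: 88 + 0.62×(128−88) = 88 + 24.8 = 112.8 → 113
  G: 181 + 0.62×(128−181) = 181 − 32.86 = 148.14 → 148
  B: 83 + 27.9 = 110.9 → 111
rgb(113, 148, 111) = #71946F.

#71946F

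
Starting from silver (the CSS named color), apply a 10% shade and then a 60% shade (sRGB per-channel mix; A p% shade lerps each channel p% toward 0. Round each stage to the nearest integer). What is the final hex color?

#454545

CSS silver is rgb(192, 192, 192).
A 10% shade moves each channel 10% toward 0:
  R: 192 + 0.1×(0−192) = 192 − 19.2 = 172.8 → 173
  G: 192 − 19.2 = 172.8 → 173
  B: 192 − 19.2 = 172.8 → 173
After the shade: rgb(173, 173, 173) = #adadad.
A 60% shade moves each channel 60% toward 0:
  R: 173 + 0.6×(0−173) = 173 − 103.8 = 69.2 → 69
  G: 173 + 0.6×(0−173) = 173 − 103.8 = 69.2 → 69
  B: 173 + 0.6×(0−173) = 173 − 103.8 = 69.2 → 69
rgb(69, 69, 69) = #454545.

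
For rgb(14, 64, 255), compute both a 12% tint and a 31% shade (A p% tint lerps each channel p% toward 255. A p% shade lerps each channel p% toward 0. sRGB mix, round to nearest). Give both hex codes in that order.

#2B57FF, #0A2CB0

12% tint:
  R: 14 + 28.92 = 42.92 → 43
  G: 64 + 0.12×(255−64) = 64 + 22.92 = 86.92 → 87
  B: 255 + 0 = 255 → 255
  → #2B57FF
31% shade:
  R: 14 + 0.31×(0−14) = 14 − 4.34 = 9.66 → 10
  G: 64 + 0.31×(0−64) = 64 − 19.84 = 44.16 → 44
  B: 255 + 0.31×(0−255) = 255 − 79.05 = 175.95 → 176
  → #0A2CB0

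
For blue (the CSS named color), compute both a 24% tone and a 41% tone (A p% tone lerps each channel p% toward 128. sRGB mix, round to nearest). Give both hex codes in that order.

#1F1FE1, #3434CB

CSS blue is rgb(0, 0, 255).
24% tone:
  R: 0 + 0.24×(128−0) = 0 + 30.72 = 30.72 → 31
  G: 0 + 0.24×(128−0) = 0 + 30.72 = 30.72 → 31
  B: 255 − 30.48 = 224.52 → 225
  → #1F1FE1
41% tone:
  R: 0 + 0.41×(128−0) = 0 + 52.48 = 52.48 → 52
  G: 0 + 52.48 = 52.48 → 52
  B: 255 − 52.07 = 202.93 → 203
  → #3434CB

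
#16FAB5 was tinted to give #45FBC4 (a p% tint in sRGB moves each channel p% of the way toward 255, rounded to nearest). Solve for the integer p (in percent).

#16FAB5 is rgb(22, 250, 181); #45FBC4 is rgb(69, 251, 196).
On the R channel (widest range): 69 ≈ 22 + (p/100)(255 − 22), so p ≈ 100×(69 − 22)/(255 − 22) = 4700/233 = 20.17.
p = 20 reproduces all three channels after rounding.

20%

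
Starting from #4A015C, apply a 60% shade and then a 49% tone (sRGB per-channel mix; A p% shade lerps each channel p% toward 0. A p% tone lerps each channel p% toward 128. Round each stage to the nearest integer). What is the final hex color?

#4E3F52

#4A015C is rgb(74, 1, 92).
Per channel, c → c + 0.6(0 − c):
  R: 74 + 0.6×(0−74) = 74 − 44.4 = 29.6 → 30
  G: 1 − 0.6 = 0.4 → 0
  B: 92 − 55.2 = 36.8 → 37
After the shade: rgb(30, 0, 37) = #1E0025.
Lerp each channel 49% toward 128:
  R: 30 + 0.49×(128−30) = 30 + 48.02 = 78.02 → 78
  G: 0 + 62.72 = 62.72 → 63
  B: 37 + 0.49×(128−37) = 37 + 44.59 = 81.59 → 82
rgb(78, 63, 82) = #4E3F52.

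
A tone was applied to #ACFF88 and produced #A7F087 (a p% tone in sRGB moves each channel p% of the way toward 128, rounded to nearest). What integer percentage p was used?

12%

#ACFF88 is rgb(172, 255, 136); #A7F087 is rgb(167, 240, 135).
On the G channel (widest range): 240 ≈ 255 + (p/100)(128 − 255), so p ≈ 100×(240 − 255)/(128 − 255) = -1500/-127 = 11.81.
p = 12 reproduces all three channels after rounding.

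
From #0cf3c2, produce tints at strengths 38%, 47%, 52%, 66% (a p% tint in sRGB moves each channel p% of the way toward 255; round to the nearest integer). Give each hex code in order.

#0cf3c2 is rgb(12, 243, 194).
38%: (12 + 92.34 = 104.34→104, 243 + 4.56 = 247.56→248, 194 + 23.18 = 217.18→217) → #68f8d9
47%: (12 + 114.21 = 126.21→126, 243 + 5.64 = 248.64→249, 194 + 28.67 = 222.67→223) → #7ef9df
52%: (12 + 126.36 = 138.36→138, 243 + 6.24 = 249.24→249, 194 + 31.72 = 225.72→226) → #8af9e2
66%: (12 + 160.38 = 172.38→172, 243 + 7.92 = 250.92→251, 194 + 40.26 = 234.26→234) → #acfbea

#68f8d9, #7ef9df, #8af9e2, #acfbea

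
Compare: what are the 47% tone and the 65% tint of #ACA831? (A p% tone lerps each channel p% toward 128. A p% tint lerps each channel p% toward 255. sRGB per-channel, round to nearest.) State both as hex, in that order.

#979556, #E2E1B7

#ACA831 is rgb(172, 168, 49).
47% tone:
  R: 172 − 20.68 = 151.32 → 151
  G: 168 + 0.47×(128−168) = 168 − 18.8 = 149.2 → 149
  B: 49 + 0.47×(128−49) = 49 + 37.13 = 86.13 → 86
  → #979556
65% tint:
  R: 172 + 0.65×(255−172) = 172 + 53.95 = 225.95 → 226
  G: 168 + 0.65×(255−168) = 168 + 56.55 = 224.55 → 225
  B: 49 + 133.9 = 182.9 → 183
  → #E2E1B7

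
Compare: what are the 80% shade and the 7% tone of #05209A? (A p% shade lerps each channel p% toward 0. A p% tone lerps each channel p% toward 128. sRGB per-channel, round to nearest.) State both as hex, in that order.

#05209A is rgb(5, 32, 154).
80% shade:
  R: 5 + 0.8×(0−5) = 5 − 4 = 1 → 1
  G: 32 + 0.8×(0−32) = 32 − 25.6 = 6.4 → 6
  B: 154 − 123.2 = 30.8 → 31
  → #01061F
7% tone:
  R: 5 + 8.61 = 13.61 → 14
  G: 32 + 6.72 = 38.72 → 39
  B: 154 − 1.82 = 152.18 → 152
  → #0E2798

#01061F, #0E2798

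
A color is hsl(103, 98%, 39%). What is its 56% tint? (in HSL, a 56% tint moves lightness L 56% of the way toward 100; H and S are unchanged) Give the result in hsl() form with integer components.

L moves 56% from 39 toward 100: 39 + 34.16 = 73.16 → 73.
H and S are unchanged.

hsl(103, 98%, 73%)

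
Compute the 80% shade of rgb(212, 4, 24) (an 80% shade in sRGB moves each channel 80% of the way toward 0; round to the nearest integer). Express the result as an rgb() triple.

rgb(42, 1, 5)

Per channel, c → c + 0.8(0 − c):
  R: 212 − 169.6 = 42.4 → 42
  G: 4 + 0.8×(0−4) = 4 − 3.2 = 0.8 → 1
  B: 24 + 0.8×(0−24) = 24 − 19.2 = 4.8 → 5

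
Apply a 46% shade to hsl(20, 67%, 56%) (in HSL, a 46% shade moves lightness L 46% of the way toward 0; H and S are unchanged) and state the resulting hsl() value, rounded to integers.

hsl(20, 67%, 30%)

L moves 46% from 56 toward 0: 56 − 25.76 = 30.24 → 30.
H and S are unchanged.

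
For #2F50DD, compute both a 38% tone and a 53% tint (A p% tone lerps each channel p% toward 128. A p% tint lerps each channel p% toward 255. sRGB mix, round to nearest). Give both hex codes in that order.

#4E62BA, #9DADEF

#2F50DD is rgb(47, 80, 221).
38% tone:
  R: 47 + 0.38×(128−47) = 47 + 30.78 = 77.78 → 78
  G: 80 + 0.38×(128−80) = 80 + 18.24 = 98.24 → 98
  B: 221 − 35.34 = 185.66 → 186
  → #4E62BA
53% tint:
  R: 47 + 0.53×(255−47) = 47 + 110.24 = 157.24 → 157
  G: 80 + 0.53×(255−80) = 80 + 92.75 = 172.75 → 173
  B: 221 + 18.02 = 239.02 → 239
  → #9DADEF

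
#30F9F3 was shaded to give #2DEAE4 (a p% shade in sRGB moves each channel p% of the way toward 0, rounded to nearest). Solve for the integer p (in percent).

6%

#30F9F3 is rgb(48, 249, 243); #2DEAE4 is rgb(45, 234, 228).
On the G channel (widest range): 234 ≈ 249 + (p/100)(0 − 249), so p ≈ 100×(234 − 249)/(0 − 249) = -1500/-249 = 6.02.
p = 6 reproduces all three channels after rounding.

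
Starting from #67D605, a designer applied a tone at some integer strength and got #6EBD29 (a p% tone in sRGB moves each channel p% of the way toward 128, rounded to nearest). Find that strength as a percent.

29%

#67D605 is rgb(103, 214, 5); #6EBD29 is rgb(110, 189, 41).
On the B channel (widest range): 41 ≈ 5 + (p/100)(128 − 5), so p ≈ 100×(41 − 5)/(128 − 5) = 3600/123 = 29.27.
p = 29 reproduces all three channels after rounding.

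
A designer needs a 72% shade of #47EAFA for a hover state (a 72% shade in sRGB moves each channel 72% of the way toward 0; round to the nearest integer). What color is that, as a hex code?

#47EAFA is rgb(71, 234, 250).
Per channel, c → c + 0.72(0 − c):
  R: 71 − 51.12 = 19.88 → 20
  G: 234 + 0.72×(0−234) = 234 − 168.48 = 65.52 → 66
  B: 250 − 180 = 70 → 70
rgb(20, 66, 70) = #144246.

#144246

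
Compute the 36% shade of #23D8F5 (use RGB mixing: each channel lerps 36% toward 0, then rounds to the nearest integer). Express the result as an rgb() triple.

rgb(22, 138, 157)

#23D8F5 is rgb(35, 216, 245).
A 36% shade moves each channel 36% toward 0:
  R: 35 + 0.36×(0−35) = 35 − 12.6 = 22.4 → 22
  G: 216 − 77.76 = 138.24 → 138
  B: 245 + 0.36×(0−245) = 245 − 88.2 = 156.8 → 157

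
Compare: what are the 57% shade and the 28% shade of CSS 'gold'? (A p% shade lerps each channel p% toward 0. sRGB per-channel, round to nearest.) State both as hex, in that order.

#6E5C00, #B89B00

CSS gold is rgb(255, 215, 0).
57% shade:
  R: 255 − 145.35 = 109.65 → 110
  G: 215 − 122.55 = 92.45 → 92
  B: 0 + 0 = 0 → 0
  → #6E5C00
28% shade:
  R: 255 + 0.28×(0−255) = 255 − 71.4 = 183.6 → 184
  G: 215 + 0.28×(0−215) = 215 − 60.2 = 154.8 → 155
  B: 0 + 0.28×(0−0) = 0 + 0 = 0 → 0
  → #B89B00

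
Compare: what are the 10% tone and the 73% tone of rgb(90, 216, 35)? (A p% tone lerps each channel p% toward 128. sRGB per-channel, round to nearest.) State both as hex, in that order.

#5ECF2C, #769867

10% tone:
  R: 90 + 0.1×(128−90) = 90 + 3.8 = 93.8 → 94
  G: 216 + 0.1×(128−216) = 216 − 8.8 = 207.2 → 207
  B: 35 + 0.1×(128−35) = 35 + 9.3 = 44.3 → 44
  → #5ECF2C
73% tone:
  R: 90 + 0.73×(128−90) = 90 + 27.74 = 117.74 → 118
  G: 216 − 64.24 = 151.76 → 152
  B: 35 + 67.89 = 102.89 → 103
  → #769867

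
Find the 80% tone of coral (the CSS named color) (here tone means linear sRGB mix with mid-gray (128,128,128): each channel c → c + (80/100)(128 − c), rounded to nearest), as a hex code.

#998076

CSS coral is rgb(255, 127, 80).
Lerp each channel 80% toward 128:
  R: 255 + 0.8×(128−255) = 255 − 101.6 = 153.4 → 153
  G: 127 + 0.8 = 127.8 → 128
  B: 80 + 38.4 = 118.4 → 118
rgb(153, 128, 118) = #998076.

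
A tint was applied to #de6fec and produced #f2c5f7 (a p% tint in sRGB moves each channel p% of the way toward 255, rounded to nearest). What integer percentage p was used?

#de6fec is rgb(222, 111, 236); #f2c5f7 is rgb(242, 197, 247).
On the G channel (widest range): 197 ≈ 111 + (p/100)(255 − 111), so p ≈ 100×(197 − 111)/(255 − 111) = 8600/144 = 59.72.
p = 60 reproduces all three channels after rounding.

60%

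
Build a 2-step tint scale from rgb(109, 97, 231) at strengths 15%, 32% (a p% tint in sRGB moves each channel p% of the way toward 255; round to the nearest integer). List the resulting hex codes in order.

15%: (109 + 21.9 = 130.9→131, 97 + 23.7 = 120.7→121, 231 + 3.6 = 234.6→235) → #8379EB
32%: (109 + 46.72 = 155.72→156, 97 + 50.56 = 147.56→148, 231 + 7.68 = 238.68→239) → #9C94EF

#8379EB, #9C94EF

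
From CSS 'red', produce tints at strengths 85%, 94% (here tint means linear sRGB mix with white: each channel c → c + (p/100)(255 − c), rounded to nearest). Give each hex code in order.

CSS red is rgb(255, 0, 0).
85%: (255→255, 0 + 216.75 = 216.75→217, 0 + 216.75 = 216.75→217) → #ffd9d9
94%: (255→255, 0 + 239.7 = 239.7→240, 0 + 239.7 = 239.7→240) → #fff0f0

#ffd9d9, #fff0f0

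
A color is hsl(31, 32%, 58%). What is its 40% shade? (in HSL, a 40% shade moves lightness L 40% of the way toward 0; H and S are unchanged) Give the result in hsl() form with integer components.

hsl(31, 32%, 35%)

L moves 40% from 58 toward 0: 58 − 23.2 = 34.8 → 35.
H and S are unchanged.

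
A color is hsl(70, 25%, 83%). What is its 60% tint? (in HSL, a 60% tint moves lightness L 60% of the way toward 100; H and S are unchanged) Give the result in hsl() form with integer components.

hsl(70, 25%, 93%)

L moves 60% from 83 toward 100: 83 + 10.2 = 93.2 → 93.
H and S are unchanged.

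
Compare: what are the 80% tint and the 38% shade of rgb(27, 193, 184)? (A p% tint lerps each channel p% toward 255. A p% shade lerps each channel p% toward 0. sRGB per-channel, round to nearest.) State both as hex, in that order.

#d1f3f1, #117872

80% tint:
  R: 27 + 182.4 = 209.4 → 209
  G: 193 + 49.6 = 242.6 → 243
  B: 184 + 56.8 = 240.8 → 241
  → #d1f3f1
38% shade:
  R: 27 + 0.38×(0−27) = 27 − 10.26 = 16.74 → 17
  G: 193 + 0.38×(0−193) = 193 − 73.34 = 119.66 → 120
  B: 184 + 0.38×(0−184) = 184 − 69.92 = 114.08 → 114
  → #117872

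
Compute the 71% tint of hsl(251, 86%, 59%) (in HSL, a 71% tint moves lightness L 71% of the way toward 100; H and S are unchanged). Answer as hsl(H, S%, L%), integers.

L moves 71% from 59 toward 100: 59 + 29.11 = 88.11 → 88.
H and S are unchanged.

hsl(251, 86%, 88%)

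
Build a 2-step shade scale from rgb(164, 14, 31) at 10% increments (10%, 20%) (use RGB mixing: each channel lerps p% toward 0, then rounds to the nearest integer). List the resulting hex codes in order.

10%: (164 − 16.4 = 147.6→148, 14 − 1.4 = 12.6→13, 31 − 3.1 = 27.9→28) → #940D1C
20%: (164 − 32.8 = 131.2→131, 14 − 2.8 = 11.2→11, 31 − 6.2 = 24.8→25) → #830B19

#940D1C, #830B19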